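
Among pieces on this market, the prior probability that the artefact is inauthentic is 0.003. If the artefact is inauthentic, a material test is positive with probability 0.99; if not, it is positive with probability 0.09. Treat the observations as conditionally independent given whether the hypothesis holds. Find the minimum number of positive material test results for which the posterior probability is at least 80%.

Prior odds: 0.003 ÷ 0.997 = 3/997.
Likelihood ratio of a positive = 0.99/0.09 = 11.
Target odds: 0.8 ÷ 0.2 = 4.
Need (3/997) × 11ⁿ ≥ 4, i.e. 11ⁿ ≥ 3988/3.
11² = 121 falls short of 3988/3 but 11³ = 1331 reaches it, so n = 3.

3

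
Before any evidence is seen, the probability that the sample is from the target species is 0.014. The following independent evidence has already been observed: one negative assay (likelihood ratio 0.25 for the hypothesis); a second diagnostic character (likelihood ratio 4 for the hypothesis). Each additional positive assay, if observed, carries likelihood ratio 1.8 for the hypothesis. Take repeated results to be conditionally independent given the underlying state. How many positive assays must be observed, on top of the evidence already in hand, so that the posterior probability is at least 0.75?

Prior odds = 0.014/0.986 = 7/493.
Combined Bayes factor of the evidence already in hand = 0.25 × 4 = 1.
Odds after that evidence = (7/493) × 1 = 7/493.
Target odds = 0.75/0.25 = 3.
Need 1.8ⁿ ≥ 3 ÷ (7/493) = 1479/7.
1.8⁹ = 387420489/1953125 falls short of 1479/7 but 1.8¹⁰ ≈357.047 reaches it, so n = 10.

10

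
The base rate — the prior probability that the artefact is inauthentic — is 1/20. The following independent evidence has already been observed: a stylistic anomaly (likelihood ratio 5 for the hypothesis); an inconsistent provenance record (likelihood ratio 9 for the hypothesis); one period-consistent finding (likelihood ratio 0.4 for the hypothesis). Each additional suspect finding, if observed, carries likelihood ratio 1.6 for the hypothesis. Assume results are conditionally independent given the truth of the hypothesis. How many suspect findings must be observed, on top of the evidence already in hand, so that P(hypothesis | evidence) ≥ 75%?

Prior odds = 0.05/0.95 = 1/19.
Combined Bayes factor of the evidence already in hand = 5 × 9 × 0.4 = 18.
Odds after that evidence = (1/19) × 18 = 18/19.
Target odds = 0.75/0.25 = 3.
Need 1.6ⁿ ≥ 3 ÷ (18/19) = 19/6.
1.6² = 2.56 falls short of 19/6 but 1.6³ = 4.096 reaches it, so n = 3.

3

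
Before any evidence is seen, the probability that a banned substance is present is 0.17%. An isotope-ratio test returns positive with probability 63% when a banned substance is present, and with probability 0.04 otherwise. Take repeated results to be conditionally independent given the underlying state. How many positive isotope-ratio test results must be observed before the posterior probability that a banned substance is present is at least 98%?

Prior odds: 0.0017 ÷ 0.9983 = 17/9983.
Likelihood ratio of a positive result = 0.63/0.04 = 15.75.
Target odds: 0.98 ÷ 0.02 = 49.
Require 15.75ⁿ ≥ 49 ÷ (17/9983) = 489167/17.
15.75³ = 3906.984375 falls short of 489167/17 but 15.75⁴ = 15752961/256 reaches it, so n = 4.

4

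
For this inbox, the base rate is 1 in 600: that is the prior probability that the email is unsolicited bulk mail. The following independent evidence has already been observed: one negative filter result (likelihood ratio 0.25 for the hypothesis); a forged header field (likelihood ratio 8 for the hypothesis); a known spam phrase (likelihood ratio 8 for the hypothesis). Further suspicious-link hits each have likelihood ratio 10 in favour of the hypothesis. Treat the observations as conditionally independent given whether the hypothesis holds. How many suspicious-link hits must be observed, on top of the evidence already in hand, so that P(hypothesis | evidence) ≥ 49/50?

Prior odds = (1/600)/(599/600) = 1/599.
Combined Bayes factor of the evidence already in hand = 0.25 × 8 × 8 = 16.
Odds after that evidence = (1/599) × 16 = 16/599.
Target odds = 0.98/0.02 = 49.
Need 10ⁿ ≥ 49 ÷ (16/599) = 1834.4375.
10³ = 1000 falls short of 1834.4375 but 10⁴ = 10000 reaches it, so n = 4.

4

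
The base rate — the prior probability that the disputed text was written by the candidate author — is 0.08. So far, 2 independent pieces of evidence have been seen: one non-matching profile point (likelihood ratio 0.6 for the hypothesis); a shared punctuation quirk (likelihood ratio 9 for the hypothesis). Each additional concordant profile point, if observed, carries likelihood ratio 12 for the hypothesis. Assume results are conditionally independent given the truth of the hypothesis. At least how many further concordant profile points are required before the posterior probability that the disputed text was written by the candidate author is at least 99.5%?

Prior odds = 0.08/0.92 = 2/23.
Combined Bayes factor of the evidence already in hand = 0.6 × 9 = 5.4.
Odds after that evidence = (2/23) × 5.4 = 54/115.
Target odds = 0.995/0.005 = 199.
Need 12ⁿ ≥ 199 ÷ (54/115) = 22885/54.
12² = 144 falls short of 22885/54 but 12³ = 1728 reaches it, so n = 3.

3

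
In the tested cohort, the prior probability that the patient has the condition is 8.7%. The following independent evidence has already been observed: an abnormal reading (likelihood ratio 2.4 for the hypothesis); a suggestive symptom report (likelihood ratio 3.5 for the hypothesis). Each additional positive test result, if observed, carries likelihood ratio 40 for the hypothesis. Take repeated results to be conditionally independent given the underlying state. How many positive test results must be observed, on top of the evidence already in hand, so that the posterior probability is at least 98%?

2

Prior odds = 0.087/0.913 = 87/913.
Combined Bayes factor of the evidence already in hand = 2.4 × 3.5 = 8.4.
Odds after that evidence = (87/913) × 8.4 = 3654/4565.
Target odds = 0.98/0.02 = 49.
Need 40ⁿ ≥ 49 ÷ (3654/4565) = 31955/522.
40¹ = 40 falls short of 31955/522 but 40² = 1600 reaches it, so n = 2.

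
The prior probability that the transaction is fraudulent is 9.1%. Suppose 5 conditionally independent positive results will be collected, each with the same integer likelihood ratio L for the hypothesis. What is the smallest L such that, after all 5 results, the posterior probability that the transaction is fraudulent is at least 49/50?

4

Prior odds = 0.091/0.909 = 91/909.
Target odds = 0.98/0.02 = 49.
Need L⁵ ≥ 49 ÷ (91/909) = 6363/13.
3⁵ = 243 < 6363/13 ≤ 1024 = 4⁵, so L = 4.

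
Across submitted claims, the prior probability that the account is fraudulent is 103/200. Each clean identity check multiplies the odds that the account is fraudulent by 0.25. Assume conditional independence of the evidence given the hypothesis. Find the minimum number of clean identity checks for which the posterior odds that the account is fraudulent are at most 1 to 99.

4

Prior odds = 0.515/0.485 = 103/97.
Likelihood ratio per clean identity check = 0.25.
Target odds = 1/99.
Require 0.25ⁿ ≤ 1/99 ÷ (103/97) = 97/10197.
0.25³ = 0.015625 is still above 97/10197 but 0.25⁴ = 0.00390625 is at or below it, so n = 4.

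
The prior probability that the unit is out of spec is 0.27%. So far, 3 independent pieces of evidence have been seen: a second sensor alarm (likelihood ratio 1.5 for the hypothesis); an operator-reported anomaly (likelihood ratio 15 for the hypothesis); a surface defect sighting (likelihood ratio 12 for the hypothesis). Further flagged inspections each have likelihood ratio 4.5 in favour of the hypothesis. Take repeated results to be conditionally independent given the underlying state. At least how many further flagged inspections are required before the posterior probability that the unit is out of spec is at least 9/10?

2

Prior odds = 0.0027/0.9973 = 27/9973.
Combined Bayes factor of the evidence already in hand = 1.5 × 15 × 12 = 270.
Odds after that evidence = (27/9973) × 270 = 7290/9973.
Target odds = 0.9/0.1 = 9.
Need 4.5ⁿ ≥ 9 ÷ (7290/9973) = 9973/810.
4.5¹ = 4.5 falls short of 9973/810 but 4.5² = 20.25 reaches it, so n = 2.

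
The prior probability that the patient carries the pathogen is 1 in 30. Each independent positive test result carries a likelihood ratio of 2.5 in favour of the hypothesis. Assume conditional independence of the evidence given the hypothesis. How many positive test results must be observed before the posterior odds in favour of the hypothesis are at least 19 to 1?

Prior odds = (1/30)/(29/30) = 1/29.
Likelihood ratio per positive test result = 2.5.
Target odds = 19.
Require 2.5ⁿ ≥ 19 ÷ (1/29) = 551.
2.5⁶ = 244.140625 falls short of 551 but 2.5⁷ = 610.3515625 reaches it, so n = 7.

7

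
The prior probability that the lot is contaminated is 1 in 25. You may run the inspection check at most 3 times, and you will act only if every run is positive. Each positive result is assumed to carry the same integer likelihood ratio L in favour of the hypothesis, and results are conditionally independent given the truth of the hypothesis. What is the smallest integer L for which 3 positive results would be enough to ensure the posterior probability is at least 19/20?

Prior odds = 0.04/0.96 = 1/24.
Target odds = 0.95/0.05 = 19.
Need L³ ≥ 19 ÷ (1/24) = 456.
7³ = 343 < 456 ≤ 512 = 8³, so L = 8.

8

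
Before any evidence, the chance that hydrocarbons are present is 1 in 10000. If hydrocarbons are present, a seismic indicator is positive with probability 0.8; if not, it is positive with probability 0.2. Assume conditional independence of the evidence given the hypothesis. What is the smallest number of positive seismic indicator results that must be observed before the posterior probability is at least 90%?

Prior odds = 0.0001/0.9999 = 1/9999.
Likelihood ratio of a positive = 0.8/0.2 = 4.
Target posterior odds = 0.9/0.1 = 9.
Require 4ⁿ ≥ 9 ÷ (1/9999) = 89991.
4⁸ = 65536 falls short of 89991 but 4⁹ = 262144 reaches it, so n = 9.

9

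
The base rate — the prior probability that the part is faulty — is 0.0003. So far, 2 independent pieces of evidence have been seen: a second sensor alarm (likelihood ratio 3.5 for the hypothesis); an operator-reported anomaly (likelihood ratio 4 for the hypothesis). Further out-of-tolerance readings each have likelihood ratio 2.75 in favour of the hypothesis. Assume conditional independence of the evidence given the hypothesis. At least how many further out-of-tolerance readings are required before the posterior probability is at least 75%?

7

Prior odds = 0.0003/0.9997 = 3/9997.
Combined Bayes factor of the evidence already in hand = 3.5 × 4 = 14.
Odds after that evidence = (3/9997) × 14 = 42/9997.
Target odds = 0.75/0.25 = 3.
Need 2.75ⁿ ≥ 3 ÷ (42/9997) = 9997/14.
2.75⁶ = 1771561/4096 falls short of 9997/14 but 2.75⁷ = 19487171/16384 reaches it, so n = 7.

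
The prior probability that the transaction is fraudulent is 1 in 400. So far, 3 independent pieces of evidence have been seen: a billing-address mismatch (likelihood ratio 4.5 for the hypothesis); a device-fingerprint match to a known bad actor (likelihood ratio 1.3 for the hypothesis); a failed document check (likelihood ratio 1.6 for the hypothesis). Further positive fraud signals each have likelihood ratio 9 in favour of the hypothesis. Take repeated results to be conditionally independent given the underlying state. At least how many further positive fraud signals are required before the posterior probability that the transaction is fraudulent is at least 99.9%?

Prior odds = 0.0025/0.9975 = 1/399.
Combined Bayes factor of the evidence already in hand = 4.5 × 1.3 × 1.6 = 9.36.
Odds after that evidence = (1/399) × 9.36 = 78/3325.
Target odds = 0.999/0.001 = 999.
Need 9ⁿ ≥ 999 ÷ (78/3325) = 1107225/26.
9⁴ = 6561 falls short of 1107225/26 but 9⁵ = 59049 reaches it, so n = 5.

5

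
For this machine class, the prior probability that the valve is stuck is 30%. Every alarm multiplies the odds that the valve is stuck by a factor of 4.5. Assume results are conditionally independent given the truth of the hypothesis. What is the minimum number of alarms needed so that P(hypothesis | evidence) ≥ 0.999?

6

Prior odds = 0.3/0.7 = 3/7.
Likelihood ratio per alarm = 4.5.
Target posterior odds = 0.999/0.001 = 999.
Need (3/7) × 4.5ⁿ ≥ 999, i.e. 4.5ⁿ ≥ 2331.
4.5⁵ = 1845.28125 falls short of 2331 but 4.5⁶ = 8303.765625 reaches it, so n = 6.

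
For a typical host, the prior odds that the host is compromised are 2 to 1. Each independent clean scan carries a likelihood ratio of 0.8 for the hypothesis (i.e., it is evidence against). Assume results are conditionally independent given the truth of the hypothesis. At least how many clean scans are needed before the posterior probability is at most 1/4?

Prior odds = 2.
Likelihood ratio per clean scan = 0.8.
Target posterior odds = 0.25/0.75 = 1/3.
Require 0.8ⁿ ≤ 1/3 ÷ 2 = 1/6.
0.8⁸ = 65536/390625 is still above 1/6 but 0.8⁹ = 262144/1953125 is at or below it, so n = 9.

9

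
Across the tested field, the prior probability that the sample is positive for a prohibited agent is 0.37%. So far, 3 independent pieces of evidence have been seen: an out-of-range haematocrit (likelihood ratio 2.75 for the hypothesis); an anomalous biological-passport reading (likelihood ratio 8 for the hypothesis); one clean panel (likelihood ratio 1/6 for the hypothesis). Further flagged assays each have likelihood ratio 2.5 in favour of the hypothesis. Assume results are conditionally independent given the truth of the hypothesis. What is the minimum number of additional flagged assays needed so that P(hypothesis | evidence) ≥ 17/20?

7

Prior odds = 0.0037/0.9963 = 37/9963.
Combined Bayes factor of the evidence already in hand = 2.75 × 8 × (1/6) = 11/3.
Odds after that evidence = (37/9963) × 11/3 = 407/29889.
Target odds = 0.85/0.15 = 17/3.
Need 2.5ⁿ ≥ 17/3 ÷ (407/29889) = 169371/407.
2.5⁶ = 244.140625 falls short of 169371/407 but 2.5⁷ = 610.3515625 reaches it, so n = 7.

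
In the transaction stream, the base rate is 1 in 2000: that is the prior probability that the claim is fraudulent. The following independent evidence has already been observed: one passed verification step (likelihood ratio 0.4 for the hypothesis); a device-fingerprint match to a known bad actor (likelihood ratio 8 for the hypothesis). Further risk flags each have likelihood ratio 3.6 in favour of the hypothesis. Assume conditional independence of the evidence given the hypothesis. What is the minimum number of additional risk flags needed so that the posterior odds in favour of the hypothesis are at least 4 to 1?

7

Prior odds = 0.0005/0.9995 = 1/1999.
Combined Bayes factor of the evidence already in hand = 0.4 × 8 = 3.2.
Odds after that evidence = (1/1999) × 3.2 = 16/9995.
Target odds = 4.
Need 3.6ⁿ ≥ 4 ÷ (16/9995) = 2498.75.
3.6⁶ = 34012224/15625 falls short of 2498.75 but 3.6⁷ = 612220032/78125 reaches it, so n = 7.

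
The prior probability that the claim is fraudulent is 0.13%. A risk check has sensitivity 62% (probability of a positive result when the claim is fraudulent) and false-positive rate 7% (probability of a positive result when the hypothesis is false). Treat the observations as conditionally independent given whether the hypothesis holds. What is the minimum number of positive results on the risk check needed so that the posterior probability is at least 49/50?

5

Prior odds: 0.0013 ÷ 0.9987 = 13/9987.
Likelihood ratio of a positive result = 0.62/0.07 = 62/7.
Target posterior odds = 0.98/0.02 = 49.
Require (62/7)ⁿ ≥ 49 ÷ (13/9987) = 489363/13.
(62/7)⁴ = 14776336/2401 falls short of 489363/13 but (62/7)⁵ = 916132832/16807 reaches it, so n = 5.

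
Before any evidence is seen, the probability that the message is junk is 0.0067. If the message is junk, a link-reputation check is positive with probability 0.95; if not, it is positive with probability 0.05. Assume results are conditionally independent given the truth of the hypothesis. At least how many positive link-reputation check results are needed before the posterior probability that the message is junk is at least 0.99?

4

Prior odds: 0.0067 ÷ 0.9933 = 67/9933.
Likelihood ratio of a positive = 0.95/0.05 = 19.
Target odds: 0.99 ÷ 0.01 = 99.
Need (67/9933) × 19ⁿ ≥ 99, i.e. 19ⁿ ≥ 983367/67.
19³ = 6859 falls short of 983367/67 but 19⁴ = 130321 reaches it, so n = 4.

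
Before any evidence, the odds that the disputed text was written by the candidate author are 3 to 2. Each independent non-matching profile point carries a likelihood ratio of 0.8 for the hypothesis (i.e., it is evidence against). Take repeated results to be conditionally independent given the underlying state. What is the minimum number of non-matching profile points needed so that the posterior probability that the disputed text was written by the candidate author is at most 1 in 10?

Prior odds = 1.5.
Likelihood ratio per non-matching profile point = 0.8.
Target posterior odds = 0.1/0.9 = 1/9.
Require 0.8ⁿ ≤ 1/9 ÷ 1.5 = 2/27.
0.8¹¹ = 4194304/48828125 is still above 2/27 but 0.8¹² = 16777216/244140625 is at or below it, so n = 12.

12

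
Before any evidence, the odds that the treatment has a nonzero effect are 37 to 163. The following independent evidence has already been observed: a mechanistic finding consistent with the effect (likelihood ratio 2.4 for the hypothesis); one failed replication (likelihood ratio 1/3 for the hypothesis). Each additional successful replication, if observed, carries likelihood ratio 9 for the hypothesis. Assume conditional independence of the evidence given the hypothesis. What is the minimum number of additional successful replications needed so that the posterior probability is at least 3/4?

Prior odds = 37/163.
Combined Bayes factor of the evidence already in hand = 2.4 × (1/3) = 0.8.
Odds after that evidence = (37/163) × 0.8 = 148/815.
Target odds = 0.75/0.25 = 3.
Need 9ⁿ ≥ 3 ÷ (148/815) = 2445/148.
9¹ = 9 falls short of 2445/148 but 9² = 81 reaches it, so n = 2.

2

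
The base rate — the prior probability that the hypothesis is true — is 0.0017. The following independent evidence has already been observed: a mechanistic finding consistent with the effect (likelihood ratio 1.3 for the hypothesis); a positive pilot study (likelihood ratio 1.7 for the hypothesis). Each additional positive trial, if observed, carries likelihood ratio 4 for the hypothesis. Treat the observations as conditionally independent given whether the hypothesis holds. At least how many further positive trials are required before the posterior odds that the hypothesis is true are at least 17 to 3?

Prior odds = 0.0017/0.9983 = 17/9983.
Combined Bayes factor of the evidence already in hand = 1.3 × 1.7 = 2.21.
Odds after that evidence = (17/9983) × 2.21 = 3757/998300.
Target odds = 17/3.
Need 4ⁿ ≥ 17/3 ÷ (3757/998300) = 998300/663.
4⁵ = 1024 falls short of 998300/663 but 4⁶ = 4096 reaches it, so n = 6.

6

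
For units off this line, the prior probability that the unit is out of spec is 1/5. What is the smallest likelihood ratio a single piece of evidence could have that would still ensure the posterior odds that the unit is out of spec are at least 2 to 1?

8

Prior odds = 0.2/0.8 = 0.25.
Target odds = 2.
Required Bayes factor = 2 ÷ 0.25 = 8.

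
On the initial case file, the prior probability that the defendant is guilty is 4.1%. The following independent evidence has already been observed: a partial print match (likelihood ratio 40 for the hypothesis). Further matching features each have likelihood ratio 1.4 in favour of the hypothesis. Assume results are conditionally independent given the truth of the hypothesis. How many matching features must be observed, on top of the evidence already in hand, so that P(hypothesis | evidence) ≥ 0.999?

19

Prior odds = 0.041/0.959 = 41/959.
Bayes factor of the evidence already in hand = 40.
Odds after that evidence = (41/959) × 40 = 1640/959.
Target odds = 0.999/0.001 = 999.
Need 1.4ⁿ ≥ 999 ÷ (1640/959) = 958041/1640.
1.4¹⁸ ≈426.879 falls short of 958041/1640 but 1.4¹⁹ ≈597.63 reaches it, so n = 19.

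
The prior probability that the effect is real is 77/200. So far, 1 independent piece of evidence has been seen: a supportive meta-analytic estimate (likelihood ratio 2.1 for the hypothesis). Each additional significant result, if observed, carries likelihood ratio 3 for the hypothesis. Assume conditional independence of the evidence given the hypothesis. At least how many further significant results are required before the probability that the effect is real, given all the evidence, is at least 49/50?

Prior odds = 0.385/0.615 = 77/123.
Bayes factor of the evidence already in hand = 2.1.
Odds after that evidence = (77/123) × 2.1 = 539/410.
Target odds = 0.98/0.02 = 49.
Need 3ⁿ ≥ 49 ÷ (539/410) = 410/11.
3³ = 27 falls short of 410/11 but 3⁴ = 81 reaches it, so n = 4.

4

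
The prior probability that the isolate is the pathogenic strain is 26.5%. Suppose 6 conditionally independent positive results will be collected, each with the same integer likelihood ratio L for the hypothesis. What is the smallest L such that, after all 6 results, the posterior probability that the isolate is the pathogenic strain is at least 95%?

Prior odds = 0.265/0.735 = 53/147.
Target odds = 0.95/0.05 = 19.
Need L⁶ ≥ 19 ÷ (53/147) = 2793/53.
1⁶ = 1 < 2793/53 ≤ 64 = 2⁶, so L = 2.

2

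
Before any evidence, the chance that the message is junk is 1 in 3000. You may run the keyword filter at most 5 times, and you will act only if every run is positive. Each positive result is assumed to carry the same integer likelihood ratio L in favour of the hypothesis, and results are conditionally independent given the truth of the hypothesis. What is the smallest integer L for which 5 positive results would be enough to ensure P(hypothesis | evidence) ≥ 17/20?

8

Prior odds = (1/3000)/(2999/3000) = 1/2999.
Target odds = 0.85/0.15 = 17/3.
Need L⁵ ≥ 17/3 ÷ (1/2999) = 50983/3.
7⁵ = 16807 < 50983/3 ≤ 32768 = 8⁵, so L = 8.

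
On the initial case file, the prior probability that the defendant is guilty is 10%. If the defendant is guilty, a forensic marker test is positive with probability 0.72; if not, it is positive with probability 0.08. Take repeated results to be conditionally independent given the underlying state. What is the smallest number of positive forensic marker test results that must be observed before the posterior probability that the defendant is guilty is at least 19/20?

Prior odds = 0.1/0.9 = 1/9.
Likelihood ratio of a positive = 0.72/0.08 = 9.
Target odds: 0.95 ÷ 0.05 = 19.
Need (1/9) × 9ⁿ ≥ 19, i.e. 9ⁿ ≥ 171.
9² = 81 falls short of 171 but 9³ = 729 reaches it, so n = 3.

3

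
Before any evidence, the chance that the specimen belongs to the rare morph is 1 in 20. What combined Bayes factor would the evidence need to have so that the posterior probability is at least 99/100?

Prior odds = 0.05/0.95 = 1/19.
Target odds = 0.99/0.01 = 99.
Required Bayes factor = 99 ÷ (1/19) = 1881.

1881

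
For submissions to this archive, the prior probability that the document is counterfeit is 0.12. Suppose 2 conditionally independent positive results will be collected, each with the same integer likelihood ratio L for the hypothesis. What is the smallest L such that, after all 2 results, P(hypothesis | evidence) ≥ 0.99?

27

Prior odds = 0.12/0.88 = 3/22.
Target odds = 0.99/0.01 = 99.
Need L² ≥ 99 ÷ (3/22) = 726.
26² = 676 < 726 ≤ 729 = 27², so L = 27.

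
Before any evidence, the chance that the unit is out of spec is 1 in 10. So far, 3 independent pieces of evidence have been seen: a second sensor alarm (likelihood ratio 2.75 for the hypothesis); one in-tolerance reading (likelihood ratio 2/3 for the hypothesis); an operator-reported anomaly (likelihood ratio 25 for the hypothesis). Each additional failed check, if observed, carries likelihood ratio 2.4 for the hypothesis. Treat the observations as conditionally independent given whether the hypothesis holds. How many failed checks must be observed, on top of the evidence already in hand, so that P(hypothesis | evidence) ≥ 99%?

4

Prior odds = 0.1/0.9 = 1/9.
Combined Bayes factor of the evidence already in hand = 2.75 × (2/3) × 25 = 275/6.
Odds after that evidence = (1/9) × 275/6 = 275/54.
Target odds = 0.99/0.01 = 99.
Need 2.4ⁿ ≥ 99 ÷ (275/54) = 19.44.
2.4³ = 13.824 falls short of 19.44 but 2.4⁴ = 33.1776 reaches it, so n = 4.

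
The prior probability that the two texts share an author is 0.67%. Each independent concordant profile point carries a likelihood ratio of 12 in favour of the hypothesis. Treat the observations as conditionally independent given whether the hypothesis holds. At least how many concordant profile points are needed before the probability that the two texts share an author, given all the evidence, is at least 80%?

Prior odds = 0.0067/0.9933 = 67/9933.
Likelihood ratio per concordant profile point = 12.
Target odds: 0.8 ÷ 0.2 = 4.
Require 12ⁿ ≥ 4 ÷ (67/9933) = 39732/67.
12² = 144 falls short of 39732/67 but 12³ = 1728 reaches it, so n = 3.

3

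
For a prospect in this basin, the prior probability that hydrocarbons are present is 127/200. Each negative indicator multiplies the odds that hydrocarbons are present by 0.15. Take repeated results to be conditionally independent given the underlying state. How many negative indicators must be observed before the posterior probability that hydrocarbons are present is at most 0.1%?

4

Prior odds = 0.635/0.365 = 127/73.
Likelihood ratio per negative indicator = 0.15.
Target posterior odds = 0.001/0.999 = 1/999.
Need (127/73) × 0.15ⁿ ≤ 1/999, i.e. 0.15ⁿ ≤ 73/126873.
0.15³ = 0.003375 is still above 73/126873 but 0.15⁴ = 81/160000 is at or below it, so n = 4.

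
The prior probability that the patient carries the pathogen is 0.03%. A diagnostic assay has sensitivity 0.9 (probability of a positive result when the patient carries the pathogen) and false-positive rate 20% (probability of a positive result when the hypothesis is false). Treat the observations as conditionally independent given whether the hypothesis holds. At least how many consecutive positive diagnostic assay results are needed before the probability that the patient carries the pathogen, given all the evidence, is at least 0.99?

Prior odds: 0.0003 ÷ 0.9997 = 3/9997.
Likelihood ratio of a positive result = 0.9/0.2 = 4.5.
Target odds: 0.99 ÷ 0.01 = 99.
Require 4.5ⁿ ≥ 99 ÷ (3/9997) = 329901.
4.5⁸ = 43046721/256 falls short of 329901 but 4.5⁹ = 387420489/512 reaches it, so n = 9.

9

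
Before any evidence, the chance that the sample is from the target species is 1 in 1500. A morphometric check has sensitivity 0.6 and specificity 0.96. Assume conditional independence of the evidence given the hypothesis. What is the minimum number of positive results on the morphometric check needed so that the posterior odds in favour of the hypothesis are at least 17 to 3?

4

Prior odds = (1/1500)/(1499/1500) = 1/1499.
False-positive rate = 1 − 0.96 = 0.04; likelihood ratio of a positive = 0.6/0.04 = 15.
Target odds = 17/3.
Require 15ⁿ ≥ 17/3 ÷ (1/1499) = 25483/3.
15³ = 3375 falls short of 25483/3 but 15⁴ = 50625 reaches it, so n = 4.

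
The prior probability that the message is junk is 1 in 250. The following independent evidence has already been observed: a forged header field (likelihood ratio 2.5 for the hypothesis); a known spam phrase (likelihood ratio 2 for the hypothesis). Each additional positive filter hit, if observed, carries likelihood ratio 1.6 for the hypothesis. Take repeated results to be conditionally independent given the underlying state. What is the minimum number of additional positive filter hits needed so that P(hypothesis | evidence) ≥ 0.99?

Prior odds = 0.004/0.996 = 1/249.
Combined Bayes factor of the evidence already in hand = 2.5 × 2 = 5.
Odds after that evidence = (1/249) × 5 = 5/249.
Target odds = 0.99/0.01 = 99.
Need 1.6ⁿ ≥ 99 ÷ (5/249) = 4930.2.
1.6¹⁸ ≈4722.37 falls short of 4930.2 but 1.6¹⁹ ≈7555.79 reaches it, so n = 19.

19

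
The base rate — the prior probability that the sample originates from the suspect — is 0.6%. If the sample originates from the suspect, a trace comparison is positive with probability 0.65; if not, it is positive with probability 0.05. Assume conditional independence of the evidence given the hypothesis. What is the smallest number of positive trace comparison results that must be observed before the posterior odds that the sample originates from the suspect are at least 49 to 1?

Prior odds = 0.006/0.994 = 3/497.
Likelihood ratio of a positive = 0.65/0.05 = 13.
Target odds = 49.
Require 13ⁿ ≥ 49 ÷ (3/497) = 24353/3.
13³ = 2197 falls short of 24353/3 but 13⁴ = 28561 reaches it, so n = 4.

4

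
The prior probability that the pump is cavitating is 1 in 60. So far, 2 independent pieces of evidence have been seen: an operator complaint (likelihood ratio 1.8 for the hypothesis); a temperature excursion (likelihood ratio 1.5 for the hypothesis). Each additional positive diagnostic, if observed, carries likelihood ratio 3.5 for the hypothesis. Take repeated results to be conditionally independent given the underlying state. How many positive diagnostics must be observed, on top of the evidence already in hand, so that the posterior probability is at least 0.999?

8

Prior odds = (1/60)/(59/60) = 1/59.
Combined Bayes factor of the evidence already in hand = 1.8 × 1.5 = 2.7.
Odds after that evidence = (1/59) × 2.7 = 27/590.
Target odds = 0.999/0.001 = 999.
Need 3.5ⁿ ≥ 999 ÷ (27/590) = 21830.
3.5⁷ = 823543/128 falls short of 21830 but 3.5⁸ = 5764801/256 reaches it, so n = 8.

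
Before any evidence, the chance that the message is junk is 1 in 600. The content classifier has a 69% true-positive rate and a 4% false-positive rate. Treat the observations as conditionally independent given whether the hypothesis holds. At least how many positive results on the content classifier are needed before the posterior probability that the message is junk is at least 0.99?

Prior odds = (1/600)/(599/600) = 1/599.
Likelihood ratio of a positive result = 0.69/0.04 = 17.25.
Target posterior odds = 0.99/0.01 = 99.
Require 17.25ⁿ ≥ 99 ÷ (1/599) = 59301.
17.25³ = 5132.953125 falls short of 59301 but 17.25⁴ = 22667121/256 reaches it, so n = 4.

4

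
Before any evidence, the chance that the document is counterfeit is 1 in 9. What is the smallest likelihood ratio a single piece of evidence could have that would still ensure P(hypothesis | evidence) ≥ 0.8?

32

Prior odds = (1/9)/(8/9) = 0.125.
Target odds = 0.8/0.2 = 4.
Required Bayes factor = 4 ÷ 0.125 = 32.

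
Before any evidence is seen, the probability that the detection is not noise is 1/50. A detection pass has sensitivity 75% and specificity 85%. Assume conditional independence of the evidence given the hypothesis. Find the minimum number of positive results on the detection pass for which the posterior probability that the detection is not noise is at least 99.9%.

7

Prior odds = 0.02/0.98 = 1/49.
False-positive rate = 1 − 0.85 = 0.15; likelihood ratio of a positive = 0.75/0.15 = 5.
Target odds: 0.999 ÷ 0.001 = 999.
Require 5ⁿ ≥ 999 ÷ (1/49) = 48951.
5⁶ = 15625 falls short of 48951 but 5⁷ = 78125 reaches it, so n = 7.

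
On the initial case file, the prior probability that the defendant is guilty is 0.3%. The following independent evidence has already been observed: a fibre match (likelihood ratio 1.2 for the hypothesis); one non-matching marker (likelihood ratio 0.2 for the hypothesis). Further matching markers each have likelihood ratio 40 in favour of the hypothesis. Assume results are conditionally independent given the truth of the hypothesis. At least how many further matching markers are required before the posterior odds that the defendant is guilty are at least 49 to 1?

Prior odds = 0.003/0.997 = 3/997.
Combined Bayes factor of the evidence already in hand = 1.2 × 0.2 = 0.24.
Odds after that evidence = (3/997) × 0.24 = 18/24925.
Target odds = 49.
Need 40ⁿ ≥ 49 ÷ (18/24925) = 1221325/18.
40³ = 64000 falls short of 1221325/18 but 40⁴ = 2560000 reaches it, so n = 4.

4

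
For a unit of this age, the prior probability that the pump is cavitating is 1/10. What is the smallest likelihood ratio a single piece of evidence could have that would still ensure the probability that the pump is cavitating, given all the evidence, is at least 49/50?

441

Prior odds = 0.1/0.9 = 1/9.
Target odds = 0.98/0.02 = 49.
Required Bayes factor = 49 ÷ (1/9) = 441.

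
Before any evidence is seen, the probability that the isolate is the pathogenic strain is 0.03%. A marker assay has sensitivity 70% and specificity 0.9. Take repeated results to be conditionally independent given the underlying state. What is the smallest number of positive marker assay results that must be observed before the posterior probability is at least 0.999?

8

Prior odds = 0.0003/0.9997 = 3/9997.
False-positive rate = 1 − 0.9 = 0.1; likelihood ratio of a positive = 0.7/0.1 = 7.
Target odds: 0.999 ÷ 0.001 = 999.
Require 7ⁿ ≥ 999 ÷ (3/9997) = 3329001.
7⁷ = 823543 falls short of 3329001 but 7⁸ = 5764801 reaches it, so n = 8.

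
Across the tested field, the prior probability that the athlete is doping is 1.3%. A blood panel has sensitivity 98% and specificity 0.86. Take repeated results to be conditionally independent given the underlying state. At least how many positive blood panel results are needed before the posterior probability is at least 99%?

5

Prior odds = 0.013/0.987 = 13/987.
False-positive rate = 1 − 0.86 = 0.14; likelihood ratio of a positive = 0.98/0.14 = 7.
Target odds: 0.99 ÷ 0.01 = 99.
Require 7ⁿ ≥ 99 ÷ (13/987) = 97713/13.
7⁴ = 2401 falls short of 97713/13 but 7⁵ = 16807 reaches it, so n = 5.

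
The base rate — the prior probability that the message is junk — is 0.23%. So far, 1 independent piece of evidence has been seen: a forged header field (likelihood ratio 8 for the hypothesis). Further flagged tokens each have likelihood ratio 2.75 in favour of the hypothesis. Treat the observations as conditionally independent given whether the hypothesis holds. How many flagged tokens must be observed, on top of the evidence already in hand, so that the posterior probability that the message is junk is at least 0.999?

11

Prior odds = 0.0023/0.9977 = 23/9977.
Bayes factor of the evidence already in hand = 8.
Odds after that evidence = (23/9977) × 8 = 184/9977.
Target odds = 0.999/0.001 = 999.
Need 2.75ⁿ ≥ 999 ÷ (184/9977) = 9967023/184.
2.75¹⁰ ≈24735.9 falls short of 9967023/184 but 2.75¹¹ ≈68023.6 reaches it, so n = 11.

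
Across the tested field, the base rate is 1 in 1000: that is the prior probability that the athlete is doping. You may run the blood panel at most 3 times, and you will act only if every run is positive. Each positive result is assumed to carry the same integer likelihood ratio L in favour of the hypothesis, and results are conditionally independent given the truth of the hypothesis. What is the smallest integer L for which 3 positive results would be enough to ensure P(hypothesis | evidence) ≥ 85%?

Prior odds = 0.001/0.999 = 1/999.
Target odds = 0.85/0.15 = 17/3.
Need L³ ≥ 17/3 ÷ (1/999) = 5661.
17³ = 4913 < 5661 ≤ 5832 = 18³, so L = 18.

18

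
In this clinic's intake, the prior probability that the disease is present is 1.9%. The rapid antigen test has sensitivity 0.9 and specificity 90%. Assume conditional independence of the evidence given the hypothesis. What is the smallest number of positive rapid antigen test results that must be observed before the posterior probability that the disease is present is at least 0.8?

3

Prior odds: 0.019 ÷ 0.981 = 19/981.
False-positive rate = 1 − 0.9 = 0.1; likelihood ratio of a positive = 0.9/0.1 = 9.
Target odds: 0.8 ÷ 0.2 = 4.
Require 9ⁿ ≥ 4 ÷ (19/981) = 3924/19.
9² = 81 falls short of 3924/19 but 9³ = 729 reaches it, so n = 3.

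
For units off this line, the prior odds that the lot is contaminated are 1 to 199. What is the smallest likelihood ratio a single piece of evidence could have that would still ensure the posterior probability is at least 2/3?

Prior odds = 1/199.
Target odds = (2/3)/(1/3) = 2.
Required Bayes factor = 2 ÷ (1/199) = 398.

398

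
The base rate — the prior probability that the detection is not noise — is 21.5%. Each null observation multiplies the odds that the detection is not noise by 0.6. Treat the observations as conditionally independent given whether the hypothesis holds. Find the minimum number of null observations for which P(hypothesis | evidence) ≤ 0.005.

8

Prior odds = 0.215/0.785 = 43/157.
Likelihood ratio per null observation = 0.6.
Target posterior odds = 0.005/0.995 = 1/199.
Require 0.6ⁿ ≤ 1/199 ÷ (43/157) = 157/8557.
0.6⁷ = 2187/78125 is still above 157/8557 but 0.6⁸ = 6561/390625 is at or below it, so n = 8.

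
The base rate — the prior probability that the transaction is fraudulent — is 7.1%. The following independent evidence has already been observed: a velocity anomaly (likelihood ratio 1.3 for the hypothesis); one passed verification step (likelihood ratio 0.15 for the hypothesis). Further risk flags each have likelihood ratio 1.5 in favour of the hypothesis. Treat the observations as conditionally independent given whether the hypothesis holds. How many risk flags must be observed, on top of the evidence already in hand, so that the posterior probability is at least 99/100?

22

Prior odds = 0.071/0.929 = 71/929.
Combined Bayes factor of the evidence already in hand = 1.3 × 0.15 = 0.195.
Odds after that evidence = (71/929) × 0.195 = 2769/185800.
Target odds = 0.99/0.01 = 99.
Need 1.5ⁿ ≥ 99 ÷ (2769/185800) = 6131400/923.
1.5²¹ ≈4987.89 falls short of 6131400/923 but 1.5²² ≈7481.83 reaches it, so n = 22.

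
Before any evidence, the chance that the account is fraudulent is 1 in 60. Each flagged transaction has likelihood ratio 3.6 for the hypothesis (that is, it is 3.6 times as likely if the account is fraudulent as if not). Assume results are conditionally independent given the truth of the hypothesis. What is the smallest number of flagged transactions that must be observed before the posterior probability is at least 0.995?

8

Prior odds: (1/60) ÷ (59/60) = 1/59.
Likelihood ratio per flagged transaction = 3.6.
Target posterior odds = 0.995/0.005 = 199.
Need (1/59) × 3.6ⁿ ≥ 199, i.e. 3.6ⁿ ≥ 11741.
3.6⁷ = 612220032/78125 falls short of 11741 but 3.6⁸ ≈28211.1 reaches it, so n = 8.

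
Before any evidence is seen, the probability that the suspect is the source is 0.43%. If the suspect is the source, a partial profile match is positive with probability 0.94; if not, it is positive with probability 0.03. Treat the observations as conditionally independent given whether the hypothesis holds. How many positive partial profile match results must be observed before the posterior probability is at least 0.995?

4

Prior odds = 0.0043/0.9957 = 43/9957.
Likelihood ratio of a positive = 0.94/0.03 = 94/3.
Target odds: 0.995 ÷ 0.005 = 199.
Need (43/9957) × (94/3)ⁿ ≥ 199, i.e. (94/3)ⁿ ≥ 1981443/43.
(94/3)³ = 830584/27 falls short of 1981443/43 but (94/3)⁴ = 78074896/81 reaches it, so n = 4.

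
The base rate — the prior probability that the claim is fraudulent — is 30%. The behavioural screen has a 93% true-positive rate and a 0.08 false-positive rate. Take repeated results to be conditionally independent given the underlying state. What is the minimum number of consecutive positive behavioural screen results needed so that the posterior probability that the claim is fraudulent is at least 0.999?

4

Prior odds = 0.3/0.7 = 3/7.
Likelihood ratio of a positive result = 0.93/0.08 = 11.625.
Target odds: 0.999 ÷ 0.001 = 999.
Need (3/7) × 11.625ⁿ ≥ 999, i.e. 11.625ⁿ ≥ 2331.
11.625³ = 804357/512 falls short of 2331 but 11.625⁴ = 74805201/4096 reaches it, so n = 4.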